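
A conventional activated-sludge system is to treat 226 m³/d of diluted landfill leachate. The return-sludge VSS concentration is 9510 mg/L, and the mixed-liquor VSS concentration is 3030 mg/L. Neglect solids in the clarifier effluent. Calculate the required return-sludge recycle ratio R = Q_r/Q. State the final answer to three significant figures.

R ≈ 0.468

R = Q_r/Q = X/(X_r − X) = 3030 / (9510 − 3030) = 0.4676.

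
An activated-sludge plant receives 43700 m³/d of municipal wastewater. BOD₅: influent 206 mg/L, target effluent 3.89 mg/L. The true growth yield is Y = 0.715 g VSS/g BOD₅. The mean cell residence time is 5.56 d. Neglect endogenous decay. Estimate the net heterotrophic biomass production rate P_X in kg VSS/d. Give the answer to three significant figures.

No decay correction is needed, so Y_obs = Y = 0.715.
Q·(S₀ − S) = 43700 × (206 − 3.89) × 10⁻³ = 8832 kg/d removed.
Biomass produced: P_X = Y_obs·Q·ΔS = 0.7150 × 8832 ≈ 6315 kg VSS/d.

P_X ≈ 6320 kg VSS/d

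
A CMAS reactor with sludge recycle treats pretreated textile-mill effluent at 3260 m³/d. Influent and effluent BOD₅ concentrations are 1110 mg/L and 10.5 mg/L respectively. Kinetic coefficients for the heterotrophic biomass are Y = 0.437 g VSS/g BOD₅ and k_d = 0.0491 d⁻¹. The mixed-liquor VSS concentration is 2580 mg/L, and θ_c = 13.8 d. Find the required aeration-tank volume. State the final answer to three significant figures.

V ≈ 4990 m³

Rearranging the biomass balance for a CMAS with decay, V = Y·Q·ΔS·θ_c / [X·(1+k_d θ_c)] = 0.437 × 3260 × (1110 − 10.5) × 13.8 / [2580 × (1 + 0.0491 × 13.8)] = 2.16×10^7 / 4328 = 4994 m³.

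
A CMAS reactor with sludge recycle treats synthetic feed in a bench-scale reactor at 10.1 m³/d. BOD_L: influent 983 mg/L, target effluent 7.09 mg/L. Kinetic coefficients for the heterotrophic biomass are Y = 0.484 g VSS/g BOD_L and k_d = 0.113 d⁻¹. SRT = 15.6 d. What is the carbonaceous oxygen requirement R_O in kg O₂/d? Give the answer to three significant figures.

R_O ≈ 7.40 kg O₂/d

Observed yield with endogenous decay: Y_obs = Y / (1 + k_d·θ_c) = 0.484 / (1 + 0.113 × 15.6) = 0.484 / 2.763 = 0.1752 g VSS/g BOD_L.
Mass of BOD_L removed per day: Q(S₀ − S) = 10.1 × 975.9 g/m³ = 9.857 kg/d.
P_X = Y_obs·Q·(S₀ − S) = 0.1752 × 9.857 = 1.727 kg VSS/d.
R_O = Q·ΔS − 1.42 P_X = 9.857 − 2.452 = 7.405 kg O₂/d.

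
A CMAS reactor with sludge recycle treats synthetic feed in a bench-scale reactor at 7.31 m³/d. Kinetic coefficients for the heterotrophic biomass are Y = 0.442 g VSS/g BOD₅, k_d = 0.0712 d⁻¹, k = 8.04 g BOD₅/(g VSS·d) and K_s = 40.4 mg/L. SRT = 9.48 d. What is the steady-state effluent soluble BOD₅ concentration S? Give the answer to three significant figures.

S ≈ 2.11 mg/L

Effluent substrate depends only on kinetics and SRT: S = K_s(1 + k_d θ_c) / [θ_c(Yk − k_d) − 1] = 40.4 × (1 + 0.0712 × 9.48) / [9.48 × (0.442 × 8.04 − 0.0712) − 1] = 67.67 / 32.01 = 2.114 mg/L.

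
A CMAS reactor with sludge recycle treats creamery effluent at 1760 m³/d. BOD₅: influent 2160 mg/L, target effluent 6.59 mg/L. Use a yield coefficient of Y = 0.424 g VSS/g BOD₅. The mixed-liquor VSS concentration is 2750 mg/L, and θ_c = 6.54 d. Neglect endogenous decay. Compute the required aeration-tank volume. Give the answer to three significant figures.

With k_d = 0 the design equation reduces to V = Y Q (S₀−S) θ_c / X = 0.424 × 1760 × (2160 − 6.59) × 6.54 / 2750 = 3822 m³.

V ≈ 3820 m³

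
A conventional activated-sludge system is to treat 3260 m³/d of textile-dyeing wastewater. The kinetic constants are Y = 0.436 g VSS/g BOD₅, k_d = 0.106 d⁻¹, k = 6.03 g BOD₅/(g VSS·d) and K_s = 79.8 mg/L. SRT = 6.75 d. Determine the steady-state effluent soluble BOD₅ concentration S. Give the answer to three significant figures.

S ≈ 8.54 mg/L

From the Monod/SRT balance for a CMAS, S = K_s·(1+k_d θ_c)/[θ_c·(Y k − k_d) − 1] = 79.8 × (1 + 0.106 × 6.75) / [6.75 × (0.436 × 6.03 − 0.106) − 1] = 136.9 / 16.03 = 8.540 mg/L.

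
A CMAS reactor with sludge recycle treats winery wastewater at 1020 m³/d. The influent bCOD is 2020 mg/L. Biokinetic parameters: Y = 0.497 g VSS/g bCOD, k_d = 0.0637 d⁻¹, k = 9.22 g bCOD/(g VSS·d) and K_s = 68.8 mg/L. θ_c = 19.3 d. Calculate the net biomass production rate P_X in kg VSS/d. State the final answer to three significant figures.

Effluent substrate depends only on kinetics and SRT: S = K_s(1 + k_d θ_c) / [θ_c(Yk − k_d) − 1] = 68.8 × (1 + 0.0637 × 19.3) / [19.3 × (0.497 × 9.22 − 0.0637) − 1] = 153.4 / 86.21 = 1.779 mg/L.
The observed yield is Y_obs = Y/(1 + k_d·θ_c) = 0.497 / (1 + 0.0637 × 19.3) = 0.497 / 2.229 = 0.2229 g VSS per g bCOD removed.
Mass of bCOD removed per day: Q(S₀ − S) = 1020 × 2018 g/m³ = 2059 kg/d.
Biomass produced: P_X = Y_obs·Q·ΔS = 0.2229 × 2059 ≈ 458.9 kg VSS/d.

P_X ≈ 459 kg VSS/d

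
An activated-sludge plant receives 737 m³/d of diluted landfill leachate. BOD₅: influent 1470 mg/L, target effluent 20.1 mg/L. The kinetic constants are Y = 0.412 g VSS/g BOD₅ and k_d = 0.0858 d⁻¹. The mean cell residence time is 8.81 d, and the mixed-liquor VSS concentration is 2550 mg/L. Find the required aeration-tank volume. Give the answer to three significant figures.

Steady-state biomass mass balance: V·X·(1 + k_d·θ_c) = Y·Q·(S₀ − S)·θ_c, so V = 0.412 × 737 × (1470 − 20.1) × 8.81 / [2550 × (1 + 0.0858 × 8.81)] = 3.88×10^6 / 4478 = 866.2 m³.

V ≈ 866 m³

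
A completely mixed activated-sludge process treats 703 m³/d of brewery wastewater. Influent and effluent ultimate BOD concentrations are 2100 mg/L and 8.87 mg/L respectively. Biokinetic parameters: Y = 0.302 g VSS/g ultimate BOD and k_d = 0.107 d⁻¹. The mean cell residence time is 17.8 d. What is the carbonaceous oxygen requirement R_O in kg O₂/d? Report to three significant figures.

The observed yield is Y_obs = Y/(1 + k_d·θ_c) = 0.302 / (1 + 0.107 × 17.8) = 0.302 / 2.905 = 0.1040 g VSS per g ultimate BOD removed.
Mass of ultimate BOD removed per day: Q(S₀ − S) = 703 × 2091 g/m³ = 1470 kg/d.
Net sludge production P_X = 0.1040 × 1470 = 152.8 kg VSS/d.
R_O = Q·(S₀ − S) − 1.42·P_X = 1470 − 1.42 × 152.8 = 1253 kg O₂/d.

R_O ≈ 1250 kg O₂/d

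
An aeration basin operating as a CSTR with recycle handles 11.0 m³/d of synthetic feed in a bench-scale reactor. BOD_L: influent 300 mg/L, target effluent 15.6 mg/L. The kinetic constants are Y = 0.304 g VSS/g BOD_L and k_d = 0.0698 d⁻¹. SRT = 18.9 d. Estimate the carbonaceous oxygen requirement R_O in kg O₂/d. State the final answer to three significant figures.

Correct the yield for decay: Y_obs = Y/(1 + k_d θ_c) = 0.304 / (1 + 0.0698 × 18.9) = 0.304 / 2.319 = 0.1311.
Substrate removed = Q·(S₀ − S) = 11.0 m³/d × (300 − 15.6) g/m³ = 3.13×10^3 g/d = 3.128 kg/d.
Biomass synthesised: P_X = Y_obs × 3.128 = 0.4101 kg VSS/d.
Carbonaceous O₂ demand = substrate oxidised − cell-mass equivalent = 3.128 − 1.42 × 0.4101 = 2.546 kg O₂/d.

R_O ≈ 2.55 kg O₂/d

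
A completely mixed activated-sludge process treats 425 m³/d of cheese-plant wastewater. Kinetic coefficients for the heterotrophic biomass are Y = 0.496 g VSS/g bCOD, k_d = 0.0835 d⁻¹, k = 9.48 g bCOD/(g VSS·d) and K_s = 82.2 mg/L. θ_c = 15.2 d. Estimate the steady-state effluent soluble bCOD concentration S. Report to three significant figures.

From the Monod/SRT balance for a CMAS, S = K_s·(1+k_d θ_c)/[θ_c·(Y k − k_d) − 1] = 82.2 × (1 + 0.0835 × 15.2) / [15.2 × (0.496 × 9.48 − 0.0835) − 1] = 186.5 / 69.20 = 2.695 mg/L.

S ≈ 2.70 mg/L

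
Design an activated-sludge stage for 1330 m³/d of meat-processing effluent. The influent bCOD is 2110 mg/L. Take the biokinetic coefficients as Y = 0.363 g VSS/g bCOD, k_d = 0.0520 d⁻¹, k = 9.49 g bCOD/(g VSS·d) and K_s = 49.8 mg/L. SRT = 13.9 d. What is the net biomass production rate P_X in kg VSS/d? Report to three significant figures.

Effluent substrate depends only on kinetics and SRT: S = K_s(1 + k_d θ_c) / [θ_c(Yk − k_d) − 1] = 49.8 × (1 + 0.0520 × 13.9) / [13.9 × (0.363 × 9.49 − 0.0520) − 1] = 85.80 / 46.16 = 1.859 mg/L.
The observed yield is Y_obs = Y/(1 + k_d·θ_c) = 0.363 / (1 + 0.0520 × 13.9) = 0.363 / 1.723 = 0.2107 g VSS per g bCOD removed.
Q·(S₀ − S) = 1330 × (2110 − 1.86) × 10⁻³ = 2804 kg/d removed.
P_X = Y_obs · Q(S₀ − S) = 0.2107 × 2804 = 590.8 kg VSS/d.

P_X ≈ 591 kg VSS/d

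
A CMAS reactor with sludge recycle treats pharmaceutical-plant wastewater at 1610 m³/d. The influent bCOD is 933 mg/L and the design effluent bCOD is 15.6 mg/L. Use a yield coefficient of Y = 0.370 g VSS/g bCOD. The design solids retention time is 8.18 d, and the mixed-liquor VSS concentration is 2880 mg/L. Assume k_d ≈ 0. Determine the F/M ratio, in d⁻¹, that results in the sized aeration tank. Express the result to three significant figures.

V·X = Y·Q·ΔS·θ_c gives V = 0.370 × 1610 × (933 − 15.6) × 8.18 / 2880 = 1552 m³.
F/M = Q·S₀ / (V·X) = 1610 × 933 / (1552 × 2880) = 0.3360 g bCOD·(g VSS·d)⁻¹.

F/M ≈ 0.336 d⁻¹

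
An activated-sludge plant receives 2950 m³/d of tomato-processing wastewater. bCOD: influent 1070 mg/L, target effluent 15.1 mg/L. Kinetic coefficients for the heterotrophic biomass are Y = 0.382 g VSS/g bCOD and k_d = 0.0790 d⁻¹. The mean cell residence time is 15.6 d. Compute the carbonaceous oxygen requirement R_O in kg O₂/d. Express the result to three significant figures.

R_O ≈ 2360 kg O₂/d

The observed yield is Y_obs = Y/(1 + k_d·θ_c) = 0.382 / (1 + 0.0790 × 15.6) = 0.382 / 2.232 = 0.1711 g VSS per g bCOD removed.
Q·(S₀ − S) = 2950 × (1070 − 15.1) × 10⁻³ = 3112 kg/d removed.
Biomass synthesised: P_X = Y_obs × 3112 = 532.5 kg VSS/d.
R_O = Q·ΔS − 1.42 P_X = 3112 − 756.2 = 2356 kg O₂/d.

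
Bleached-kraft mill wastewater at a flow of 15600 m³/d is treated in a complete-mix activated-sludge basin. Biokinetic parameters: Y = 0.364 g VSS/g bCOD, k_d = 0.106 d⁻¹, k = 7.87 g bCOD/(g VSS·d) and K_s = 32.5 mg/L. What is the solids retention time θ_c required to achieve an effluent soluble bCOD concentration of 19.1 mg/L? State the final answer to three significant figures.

θ_c ≈ 1.05 d

Specific growth rate at S = 19.1 mg/L: μ = YkS/(K_s+S) = 0.364·7.87·19.1/(32.5+19.1) = 1.060 d⁻¹.
Then 1/θ_c = μ − k_d = 1.060 − 0.106 = 0.9544 d⁻¹, giving θ_c = 1.048 d.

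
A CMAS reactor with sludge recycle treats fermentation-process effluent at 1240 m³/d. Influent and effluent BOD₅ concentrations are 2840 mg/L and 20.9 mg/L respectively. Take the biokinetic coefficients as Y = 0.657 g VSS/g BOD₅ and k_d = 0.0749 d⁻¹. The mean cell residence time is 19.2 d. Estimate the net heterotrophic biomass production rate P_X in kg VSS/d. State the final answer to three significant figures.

P_X ≈ 942 kg VSS/d

The observed yield is Y_obs = Y/(1 + k_d·θ_c) = 0.657 / (1 + 0.0749 × 19.2) = 0.657 / 2.438 = 0.2695 g VSS per g BOD₅ removed.
Mass of BOD₅ removed per day: Q(S₀ − S) = 1240 × 2819 g/m³ = 3496 kg/d.
P_X = Y_obs · Q(S₀ − S) = 0.2695 × 3496 = 942.0 kg VSS/d.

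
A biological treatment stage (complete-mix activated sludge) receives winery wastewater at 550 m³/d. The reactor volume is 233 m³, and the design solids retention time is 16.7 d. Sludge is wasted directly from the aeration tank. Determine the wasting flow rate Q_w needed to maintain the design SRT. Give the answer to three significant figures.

Q_w ≈ 14.0 m³/d

For wasting at MLVSS concentration, Q_w = V/θ_c = 233.0/16.7 = 13.95 m³/d.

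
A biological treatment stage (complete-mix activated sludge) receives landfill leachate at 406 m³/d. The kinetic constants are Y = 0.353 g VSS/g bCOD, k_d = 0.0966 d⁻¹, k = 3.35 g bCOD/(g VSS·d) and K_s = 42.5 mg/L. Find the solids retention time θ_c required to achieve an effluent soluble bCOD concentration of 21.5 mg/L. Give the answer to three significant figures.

Specific growth rate at S = 21.5 mg/L: μ = YkS/(K_s+S) = 0.353·3.35·21.5/(42.5+21.5) = 0.3973 d⁻¹.
1/θ_c = 0.3973 − 0.0966 = 0.3007 d⁻¹, so θ_c = 3.326 d.

θ_c ≈ 3.33 d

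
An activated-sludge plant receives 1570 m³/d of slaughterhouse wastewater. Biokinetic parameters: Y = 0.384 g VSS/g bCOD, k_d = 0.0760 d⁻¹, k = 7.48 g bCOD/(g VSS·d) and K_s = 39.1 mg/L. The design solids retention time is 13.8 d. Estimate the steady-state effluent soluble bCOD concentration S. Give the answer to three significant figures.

S ≈ 2.13 mg/L

Effluent substrate depends only on kinetics and SRT: S = K_s(1 + k_d θ_c) / [θ_c(Yk − k_d) − 1] = 39.1 × (1 + 0.0760 × 13.8) / [13.8 × (0.384 × 7.48 − 0.0760) − 1] = 80.11 / 37.59 = 2.131 mg/L.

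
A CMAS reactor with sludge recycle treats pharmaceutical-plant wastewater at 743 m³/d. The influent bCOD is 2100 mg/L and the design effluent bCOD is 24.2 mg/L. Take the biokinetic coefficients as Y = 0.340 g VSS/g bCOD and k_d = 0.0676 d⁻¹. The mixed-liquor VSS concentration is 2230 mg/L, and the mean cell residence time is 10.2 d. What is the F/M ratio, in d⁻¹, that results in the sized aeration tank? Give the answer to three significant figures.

Steady-state biomass mass balance: V·X·(1 + k_d·θ_c) = Y·Q·(S₀ − S)·θ_c, so V = 0.340 × 743 × (2100 − 24.2) × 10.2 / [2230 × (1 + 0.0676 × 10.2)] = 5.35×10^6 / 3768 = 1420 m³.
F/M = applied load / biomass = Q·S₀/(V·X) = 743 × 2100 / (1420 × 2230) = 0.4929 d⁻¹.

F/M ≈ 0.493 d⁻¹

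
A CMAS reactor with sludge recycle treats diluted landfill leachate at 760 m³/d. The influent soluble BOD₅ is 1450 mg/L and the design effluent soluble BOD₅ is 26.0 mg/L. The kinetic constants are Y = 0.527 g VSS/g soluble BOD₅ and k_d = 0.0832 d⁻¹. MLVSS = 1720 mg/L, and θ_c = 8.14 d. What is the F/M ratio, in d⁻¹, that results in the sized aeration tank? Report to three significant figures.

F/M ≈ 0.398 d⁻¹

Rearranging the biomass balance for a CMAS with decay, V = Y·Q·ΔS·θ_c / [X·(1+k_d θ_c)] = 0.527 × 760 × (1450 − 26.0) × 8.14 / [1720 × (1 + 0.0832 × 8.14)] = 4.64×10^6 / 2885 = 1609 m³.
Food-to-microorganism ratio F/M = Q S₀ / (V X) = 760 × 1450 / (1609 × 1720) = 0.3981 d⁻¹.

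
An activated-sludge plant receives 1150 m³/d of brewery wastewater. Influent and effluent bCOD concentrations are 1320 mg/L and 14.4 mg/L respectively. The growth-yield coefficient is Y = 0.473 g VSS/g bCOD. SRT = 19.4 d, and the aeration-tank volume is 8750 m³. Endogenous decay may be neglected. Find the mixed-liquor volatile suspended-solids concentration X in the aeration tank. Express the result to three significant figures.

X ≈ 1570 mg/L

Without decay, X = Y Q (S₀−S) θ_c / V = 0.473 × 1150 × (1320 − 14.4) × 19.4 / 8750 = 1575 mg/L.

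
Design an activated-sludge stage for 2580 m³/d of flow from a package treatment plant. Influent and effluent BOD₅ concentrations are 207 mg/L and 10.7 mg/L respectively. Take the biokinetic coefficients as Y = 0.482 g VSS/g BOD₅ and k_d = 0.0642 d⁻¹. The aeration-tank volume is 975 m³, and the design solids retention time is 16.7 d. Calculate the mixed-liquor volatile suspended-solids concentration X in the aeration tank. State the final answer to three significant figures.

X ≈ 2020 mg/L

Solving the biomass balance for X: X = Y Q (S₀−S) θ_c / [V (1+k_d θ_c)] = 0.482 × 2580 × (207 − 10.7) × 16.7 / [975 × (1 + 0.0642 × 16.7)] = 2018 mg/L.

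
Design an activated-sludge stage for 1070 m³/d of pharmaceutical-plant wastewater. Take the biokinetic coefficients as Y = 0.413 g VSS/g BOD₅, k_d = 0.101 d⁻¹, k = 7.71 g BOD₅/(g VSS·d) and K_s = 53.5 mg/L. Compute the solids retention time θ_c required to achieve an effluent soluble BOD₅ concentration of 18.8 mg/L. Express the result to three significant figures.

From 1/θ_c = Y·k·S/(K_s + S) − k_d: Y·k·S/(K_s+S) = 0.413 × 7.71 × 18.8 / (53.5 + 18.8) = 0.8280 d⁻¹.
θ_c = 1/(μ − k_d) = 1/(0.8280 − 0.101) = 1/0.7270 = 1.376 d.

θ_c ≈ 1.38 d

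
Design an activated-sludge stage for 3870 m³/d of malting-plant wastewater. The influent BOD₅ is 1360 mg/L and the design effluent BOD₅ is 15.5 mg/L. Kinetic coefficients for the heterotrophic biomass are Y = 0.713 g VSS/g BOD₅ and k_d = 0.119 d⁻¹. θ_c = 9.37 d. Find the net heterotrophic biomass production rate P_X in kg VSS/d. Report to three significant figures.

P_X ≈ 1750 kg VSS/d

The observed yield is Y_obs = Y/(1 + k_d·θ_c) = 0.713 / (1 + 0.119 × 9.37) = 0.713 / 2.115 = 0.3371 g VSS per g BOD₅ removed.
ΔS = 1360 − 15.5 = 1344 mg/L, so the substrate removal rate is 3870 × 1344/1000 = 5203 kg BOD₅/d.
P_X = Y_obs · Q(S₀ − S) = 0.3371 × 5203 = 1754 kg VSS/d.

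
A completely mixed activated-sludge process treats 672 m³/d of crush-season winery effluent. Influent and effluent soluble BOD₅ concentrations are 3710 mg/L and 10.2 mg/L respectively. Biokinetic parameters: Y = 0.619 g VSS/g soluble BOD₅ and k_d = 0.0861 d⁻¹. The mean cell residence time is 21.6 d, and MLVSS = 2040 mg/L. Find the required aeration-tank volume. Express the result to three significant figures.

From the SRT design equation V = Y Q (S₀−S) θ_c / [X (1 + k_d θ_c)] = 0.619 × 672 × (3710 − 10.2) × 21.6 / [2040 × (1 + 0.0861 × 21.6)] = 3.32×10^7 / 5834 = 5698 m³.

V ≈ 5700 m³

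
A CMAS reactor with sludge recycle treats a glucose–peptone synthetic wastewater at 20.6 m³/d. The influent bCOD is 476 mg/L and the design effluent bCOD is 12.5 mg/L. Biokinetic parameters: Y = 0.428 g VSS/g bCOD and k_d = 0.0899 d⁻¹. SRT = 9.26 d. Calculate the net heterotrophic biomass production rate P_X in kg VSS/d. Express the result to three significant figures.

Correct the yield for decay: Y_obs = Y/(1 + k_d θ_c) = 0.428 / (1 + 0.0899 × 9.26) = 0.428 / 1.832 = 0.2336.
Mass of bCOD removed per day: Q(S₀ − S) = 20.6 × 463.5 g/m³ = 9.548 kg/d.
So the net sludge growth is P_X = 0.2336 × 9.548 = 2.230 kg VSS/d.

P_X ≈ 2.23 kg VSS/d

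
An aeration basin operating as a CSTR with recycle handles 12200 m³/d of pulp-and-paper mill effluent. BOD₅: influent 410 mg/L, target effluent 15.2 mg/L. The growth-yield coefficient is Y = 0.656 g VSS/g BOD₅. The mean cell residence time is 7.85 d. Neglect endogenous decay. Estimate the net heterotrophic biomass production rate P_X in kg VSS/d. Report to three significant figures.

No decay correction is needed, so Y_obs = Y = 0.656.
Q·(S₀ − S) = 12200 × (410 − 15.2) × 10⁻³ = 4817 kg/d removed.
P_X = Y_obs · Q(S₀ − S) = 0.6560 × 4817 = 3160 kg VSS/d.

P_X ≈ 3160 kg VSS/d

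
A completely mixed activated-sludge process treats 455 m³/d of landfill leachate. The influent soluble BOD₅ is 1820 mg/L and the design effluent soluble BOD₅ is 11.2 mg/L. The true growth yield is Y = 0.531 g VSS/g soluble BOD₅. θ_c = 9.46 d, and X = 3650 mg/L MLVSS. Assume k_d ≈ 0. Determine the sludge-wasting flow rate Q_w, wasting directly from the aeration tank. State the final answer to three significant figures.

With k_d = 0 the design equation reduces to V = Y Q (S₀−S) θ_c / X = 0.531 × 455 × (1820 − 11.2) × 9.46 / 3650 = 1133 m³.
For wasting at MLVSS concentration, Q_w = V/θ_c = 1133/9.46 = 119.7 m³/d.

Q_w ≈ 120 m³/d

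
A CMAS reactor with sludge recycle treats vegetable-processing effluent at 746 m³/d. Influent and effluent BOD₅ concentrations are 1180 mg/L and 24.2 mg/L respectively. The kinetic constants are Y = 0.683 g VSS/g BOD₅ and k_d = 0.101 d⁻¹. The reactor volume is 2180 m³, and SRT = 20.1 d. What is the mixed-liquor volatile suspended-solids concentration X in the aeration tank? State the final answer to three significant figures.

X = Y·Q·ΔS·θ_c / [V·(1 + k_d θ_c)] = 0.683 × 746 × (1180 − 24.2) × 20.1 / [2180 × (1 + 0.101 × 20.1)] = 1792 mg/L.

X ≈ 1790 mg/L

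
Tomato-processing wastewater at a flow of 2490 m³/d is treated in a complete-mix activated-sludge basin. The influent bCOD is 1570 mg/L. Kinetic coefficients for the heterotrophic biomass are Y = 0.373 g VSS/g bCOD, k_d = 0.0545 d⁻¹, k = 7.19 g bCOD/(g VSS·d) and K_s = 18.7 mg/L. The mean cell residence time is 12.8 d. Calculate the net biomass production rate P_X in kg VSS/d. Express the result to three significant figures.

P_X ≈ 858 kg VSS/d

From the Monod/SRT balance for a CMAS, S = K_s·(1+k_d θ_c)/[θ_c·(Y k − k_d) − 1] = 18.7 × (1 + 0.0545 × 12.8) / [12.8 × (0.373 × 7.19 − 0.0545) − 1] = 31.75 / 32.63 = 0.9729 mg/L.
The observed yield is Y_obs = Y/(1 + k_d·θ_c) = 0.373 / (1 + 0.0545 × 12.8) = 0.373 / 1.698 = 0.2197 g VSS per g bCOD removed.
ΔS = 1570 − 0.973 = 1569 mg/L, so the substrate removal rate is 2490 × 1569/1000 = 3907 kg bCOD/d.
Biomass produced: P_X = Y_obs·Q·ΔS = 0.2197 × 3907 ≈ 858.4 kg VSS/d.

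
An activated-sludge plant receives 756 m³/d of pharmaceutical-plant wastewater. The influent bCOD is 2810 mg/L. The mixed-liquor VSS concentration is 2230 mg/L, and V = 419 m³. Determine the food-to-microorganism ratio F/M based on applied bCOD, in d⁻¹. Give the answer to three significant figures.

Food-to-microorganism ratio F/M = Q S₀ / (V X) = 756 × 2810 / (419.0 × 2230) = 2.274 d⁻¹.

F/M ≈ 2.27 d⁻¹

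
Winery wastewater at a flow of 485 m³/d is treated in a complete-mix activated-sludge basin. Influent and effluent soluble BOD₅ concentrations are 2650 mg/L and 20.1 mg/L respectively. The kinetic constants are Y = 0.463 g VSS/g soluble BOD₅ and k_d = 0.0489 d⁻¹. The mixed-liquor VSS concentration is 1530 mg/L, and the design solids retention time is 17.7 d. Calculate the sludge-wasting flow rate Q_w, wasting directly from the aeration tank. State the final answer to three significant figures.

Steady-state biomass mass balance: V·X·(1 + k_d·θ_c) = Y·Q·(S₀ − S)·θ_c, so V = 0.463 × 485 × (2650 − 20.1) × 17.7 / [1530 × (1 + 0.0489 × 17.7)] = 1.05×10^7 / 2854 = 3662 m³.
With mixed-liquor wasting, θ_c = V/Q_w, so Q_w = V/θ_c = 3662/17.7 = 206.9 m³/d.

Q_w ≈ 207 m³/d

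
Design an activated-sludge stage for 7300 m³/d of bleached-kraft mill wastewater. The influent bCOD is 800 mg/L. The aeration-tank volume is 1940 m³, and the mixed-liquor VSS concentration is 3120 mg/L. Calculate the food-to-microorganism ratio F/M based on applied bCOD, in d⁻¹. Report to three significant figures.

F/M ≈ 0.965 d⁻¹

F/M = Q·S₀ / (V·X) = 7300 × 800 / (1940 × 3120) = 0.9648 g bCOD·(g VSS·d)⁻¹.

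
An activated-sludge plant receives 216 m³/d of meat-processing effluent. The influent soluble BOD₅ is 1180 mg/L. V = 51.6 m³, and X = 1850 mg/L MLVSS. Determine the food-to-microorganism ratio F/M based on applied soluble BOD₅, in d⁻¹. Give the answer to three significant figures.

F/M ≈ 2.67 d⁻¹

F/M = applied load / biomass = Q·S₀/(V·X) = 216 × 1180 / (51.60 × 1850) = 2.670 d⁻¹.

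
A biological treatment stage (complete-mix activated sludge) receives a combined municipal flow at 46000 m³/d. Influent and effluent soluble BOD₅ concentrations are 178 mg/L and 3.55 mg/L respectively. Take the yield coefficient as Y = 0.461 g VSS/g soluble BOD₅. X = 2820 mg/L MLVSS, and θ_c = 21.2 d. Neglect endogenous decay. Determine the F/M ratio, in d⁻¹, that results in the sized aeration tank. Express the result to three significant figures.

V·X = Y·Q·ΔS·θ_c gives V = 0.461 × 46000 × (178 − 3.55) × 21.2 / 2820 = 27811 m³.
F/M = Q·S₀ / (V·X) = 46000 × 178 / (27811 × 2820) = 0.1044 g soluble BOD₅·(g VSS·d)⁻¹.

F/M ≈ 0.104 d⁻¹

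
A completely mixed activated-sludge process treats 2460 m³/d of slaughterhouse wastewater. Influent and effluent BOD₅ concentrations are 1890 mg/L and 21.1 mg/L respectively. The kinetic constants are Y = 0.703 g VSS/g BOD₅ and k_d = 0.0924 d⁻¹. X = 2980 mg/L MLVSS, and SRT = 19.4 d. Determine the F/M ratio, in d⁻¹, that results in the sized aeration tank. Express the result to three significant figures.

From the SRT design equation V = Y Q (S₀−S) θ_c / [X (1 + k_d θ_c)] = 0.703 × 2460 × (1890 − 21.1) × 19.4 / [2980 × (1 + 0.0924 × 19.4)] = 6.27×10^7 / 8322 = 7535 m³.
F/M = Q·S₀ / (V·X) = 2460 × 1890 / (7535 × 2980) = 0.2071 g BOD₅·(g VSS·d)⁻¹.

F/M ≈ 0.207 d⁻¹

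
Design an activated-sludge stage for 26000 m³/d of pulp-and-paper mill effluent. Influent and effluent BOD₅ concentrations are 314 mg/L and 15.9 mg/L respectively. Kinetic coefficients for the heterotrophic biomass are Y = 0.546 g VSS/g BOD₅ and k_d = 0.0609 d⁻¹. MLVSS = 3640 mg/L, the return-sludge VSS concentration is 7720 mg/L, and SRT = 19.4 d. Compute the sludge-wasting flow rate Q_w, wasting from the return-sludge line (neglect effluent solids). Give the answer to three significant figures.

From the SRT design equation V = Y Q (S₀−S) θ_c / [X (1 + k_d θ_c)] = 0.546 × 26000 × (314 − 15.9) × 19.4 / [3640 × (1 + 0.0609 × 19.4)] = 8.21×10^7 / 7941 = 10339 m³.
Q_w = (V·X)/(θ_c X_r) = 10339 × 3640 / (19.4 × 7720) = 251.3 m³/d.

Q_w ≈ 251 m³/d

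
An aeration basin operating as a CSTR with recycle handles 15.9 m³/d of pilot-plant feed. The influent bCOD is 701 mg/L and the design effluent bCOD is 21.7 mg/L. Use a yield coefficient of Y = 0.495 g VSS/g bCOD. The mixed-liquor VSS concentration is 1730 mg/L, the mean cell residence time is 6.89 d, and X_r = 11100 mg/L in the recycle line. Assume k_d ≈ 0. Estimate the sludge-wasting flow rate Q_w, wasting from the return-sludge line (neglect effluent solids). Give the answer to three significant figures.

Q_w ≈ 0.482 m³/d

V·X = Y·Q·ΔS·θ_c gives V = 0.495 × 15.9 × (701 − 21.7) × 6.89 / 1730 = 21.29 m³.
Wasting from the return line (neglecting effluent solids): Q_w = V·X / (θ_c·X_r) = 21.29 × 1730 / (6.89 × 11100) = 0.4817 m³/d.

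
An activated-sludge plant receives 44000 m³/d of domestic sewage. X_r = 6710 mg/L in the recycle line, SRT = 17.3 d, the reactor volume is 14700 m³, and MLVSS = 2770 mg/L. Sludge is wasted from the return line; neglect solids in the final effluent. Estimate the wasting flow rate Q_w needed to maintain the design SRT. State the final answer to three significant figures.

Q_w = (V·X)/(θ_c X_r) = 14700 × 2770 / (17.3 × 6710) = 350.8 m³/d.

Q_w ≈ 351 m³/d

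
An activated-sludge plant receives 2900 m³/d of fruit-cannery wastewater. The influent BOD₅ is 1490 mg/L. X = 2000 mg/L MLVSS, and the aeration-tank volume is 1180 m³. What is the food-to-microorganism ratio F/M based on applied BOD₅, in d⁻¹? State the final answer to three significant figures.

F/M = Q·S₀ / (V·X) = 2900 × 1490 / (1180 × 2000) = 1.831 g BOD₅·(g VSS·d)⁻¹.

F/M ≈ 1.83 d⁻¹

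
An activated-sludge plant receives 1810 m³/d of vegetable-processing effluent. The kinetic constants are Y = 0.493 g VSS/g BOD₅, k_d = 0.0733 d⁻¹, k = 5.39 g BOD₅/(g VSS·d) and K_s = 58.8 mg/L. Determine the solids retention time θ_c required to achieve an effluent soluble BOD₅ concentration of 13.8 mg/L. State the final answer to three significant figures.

At the target effluent, Y k S/(K_s+S) = 0.493×5.39×13.8/72.60 = 0.5051 d⁻¹.
1/θ_c = 0.5051 − 0.0733 = 0.4318 d⁻¹, so θ_c = 2.316 d.

θ_c ≈ 2.32 d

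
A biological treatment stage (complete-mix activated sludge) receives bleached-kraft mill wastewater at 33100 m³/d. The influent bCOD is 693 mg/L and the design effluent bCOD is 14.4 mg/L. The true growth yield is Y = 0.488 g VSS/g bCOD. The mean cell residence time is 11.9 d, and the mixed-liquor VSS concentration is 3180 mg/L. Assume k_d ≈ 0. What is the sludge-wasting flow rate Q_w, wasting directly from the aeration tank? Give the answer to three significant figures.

With k_d = 0 the design equation reduces to V = Y Q (S₀−S) θ_c / X = 0.488 × 33100 × (693 − 14.4) × 11.9 / 3180 = 41019 m³.
With mixed-liquor wasting, θ_c = V/Q_w, so Q_w = V/θ_c = 41019/11.9 = 3447 m³/d.

Q_w ≈ 3450 m³/d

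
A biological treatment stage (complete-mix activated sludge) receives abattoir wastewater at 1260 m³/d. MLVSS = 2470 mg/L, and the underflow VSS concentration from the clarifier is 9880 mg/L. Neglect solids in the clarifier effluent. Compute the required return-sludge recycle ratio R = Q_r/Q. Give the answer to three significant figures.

R = Q_r/Q = X/(X_r − X) = 2470 / (9880 − 2470) = 0.3333.

R ≈ 0.333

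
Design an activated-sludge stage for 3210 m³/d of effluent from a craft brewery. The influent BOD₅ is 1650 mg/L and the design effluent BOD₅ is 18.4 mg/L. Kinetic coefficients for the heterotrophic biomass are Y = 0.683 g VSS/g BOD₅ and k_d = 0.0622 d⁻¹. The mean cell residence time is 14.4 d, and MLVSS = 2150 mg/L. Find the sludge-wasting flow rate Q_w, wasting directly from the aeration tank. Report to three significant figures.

Steady-state biomass mass balance: V·X·(1 + k_d·θ_c) = Y·Q·(S₀ − S)·θ_c, so V = 0.683 × 3210 × (1650 − 18.4) × 14.4 / [2150 × (1 + 0.0622 × 14.4)] = 5.15×10^7 / 4076 = 12639 m³.
Wasting from the aeration tank: Q_w = V / θ_c = 12639 / 14.4 = 877.7 m³/d.

Q_w ≈ 878 m³/d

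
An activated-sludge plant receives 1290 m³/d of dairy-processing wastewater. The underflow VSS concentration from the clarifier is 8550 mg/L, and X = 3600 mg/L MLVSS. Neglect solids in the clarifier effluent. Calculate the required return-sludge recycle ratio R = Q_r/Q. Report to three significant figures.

R ≈ 0.727

R = Q_r/Q = X/(X_r − X) = 3600 / (8550 − 3600) = 0.7273.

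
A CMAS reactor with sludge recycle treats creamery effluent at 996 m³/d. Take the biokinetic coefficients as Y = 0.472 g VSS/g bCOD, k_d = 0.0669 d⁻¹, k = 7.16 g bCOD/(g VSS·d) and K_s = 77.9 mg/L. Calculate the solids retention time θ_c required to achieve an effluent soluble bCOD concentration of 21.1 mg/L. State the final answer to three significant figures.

θ_c ≈ 1.53 d

Specific growth rate at S = 21.1 mg/L: μ = YkS/(K_s+S) = 0.472·7.16·21.1/(77.9+21.1) = 0.7203 d⁻¹.
θ_c = 1/(μ − k_d) = 1/(0.7203 − 0.0669) = 1/0.6534 = 1.530 d.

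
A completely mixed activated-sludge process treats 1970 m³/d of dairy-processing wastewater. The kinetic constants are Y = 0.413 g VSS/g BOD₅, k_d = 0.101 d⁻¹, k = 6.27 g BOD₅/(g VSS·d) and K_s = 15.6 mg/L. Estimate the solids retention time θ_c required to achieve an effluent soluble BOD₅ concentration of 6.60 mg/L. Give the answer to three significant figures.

θ_c ≈ 1.50 d

From 1/θ_c = Y·k·S/(K_s + S) − k_d: Y·k·S/(K_s+S) = 0.413 × 6.27 × 6.60 / (15.6 + 6.60) = 0.7699 d⁻¹.
Then 1/θ_c = μ − k_d = 0.7699 − 0.101 = 0.6689 d⁻¹, giving θ_c = 1.495 d.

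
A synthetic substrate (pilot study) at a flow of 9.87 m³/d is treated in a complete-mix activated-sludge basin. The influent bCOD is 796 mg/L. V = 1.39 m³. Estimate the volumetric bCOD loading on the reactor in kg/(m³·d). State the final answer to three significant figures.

Applied bCOD load per unit volume = Q·S₀/V = (9.87 × 796/1000)/1.390 = 5.652 kg bCOD·m⁻³·d⁻¹.

L_v ≈ 5.65 kg bCOD/(m³·d)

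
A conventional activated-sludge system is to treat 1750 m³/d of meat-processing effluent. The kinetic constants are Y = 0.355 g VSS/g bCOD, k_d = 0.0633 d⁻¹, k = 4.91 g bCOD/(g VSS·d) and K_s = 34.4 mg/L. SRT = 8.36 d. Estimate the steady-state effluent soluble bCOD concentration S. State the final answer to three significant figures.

S ≈ 4.03 mg/L

Effluent substrate depends only on kinetics and SRT: S = K_s(1 + k_d θ_c) / [θ_c(Yk − k_d) − 1] = 34.4 × (1 + 0.0633 × 8.36) / [8.36 × (0.355 × 4.91 − 0.0633) − 1] = 52.60 / 13.04 = 4.033 mg/L.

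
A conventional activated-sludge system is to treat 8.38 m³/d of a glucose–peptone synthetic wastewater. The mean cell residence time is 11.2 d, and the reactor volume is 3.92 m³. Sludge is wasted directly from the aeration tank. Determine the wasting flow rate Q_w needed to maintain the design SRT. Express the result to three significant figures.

Q_w ≈ 0.350 m³/d

With mixed-liquor wasting, θ_c = V/Q_w, so Q_w = V/θ_c = 3.920/11.2 = 0.3500 m³/d.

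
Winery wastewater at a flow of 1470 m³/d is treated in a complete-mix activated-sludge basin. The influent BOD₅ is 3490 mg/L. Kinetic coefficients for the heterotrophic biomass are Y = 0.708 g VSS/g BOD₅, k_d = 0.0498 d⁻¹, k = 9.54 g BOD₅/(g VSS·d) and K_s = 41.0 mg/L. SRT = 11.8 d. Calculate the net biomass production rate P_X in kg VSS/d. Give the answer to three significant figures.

For a completely mixed reactor with recycle the Lawrence–McCarty relation gives S = K_s·(1 + k_d·θ_c) / [θ_c·(Y·k − k_d) − 1] = 41.0 × (1 + 0.0498 × 11.8) / [11.8 × (0.708 × 9.54 − 0.0498) − 1] = 65.09 / 78.11 = 0.8333 mg/L.
Observed yield with endogenous decay: Y_obs = Y / (1 + k_d·θ_c) = 0.708 / (1 + 0.0498 × 11.8) = 0.708 / 1.588 = 0.4459 g VSS/g BOD₅.
Mass of BOD₅ removed per day: Q(S₀ − S) = 1470 × 3489 g/m³ = 5129 kg/d.
Biomass produced: P_X = Y_obs·Q·ΔS = 0.4459 × 5129 ≈ 2287 kg VSS/d.

P_X ≈ 2290 kg VSS/d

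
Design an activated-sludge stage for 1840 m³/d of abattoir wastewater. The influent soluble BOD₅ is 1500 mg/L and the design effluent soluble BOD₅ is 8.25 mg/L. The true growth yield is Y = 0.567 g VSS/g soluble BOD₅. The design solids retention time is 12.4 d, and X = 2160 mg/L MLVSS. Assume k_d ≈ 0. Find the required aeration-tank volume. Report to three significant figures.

V ≈ 8930 m³

V·X = Y·Q·ΔS·θ_c gives V = 0.567 × 1840 × (1500 − 8.25) × 12.4 / 2160 = 8934 m³.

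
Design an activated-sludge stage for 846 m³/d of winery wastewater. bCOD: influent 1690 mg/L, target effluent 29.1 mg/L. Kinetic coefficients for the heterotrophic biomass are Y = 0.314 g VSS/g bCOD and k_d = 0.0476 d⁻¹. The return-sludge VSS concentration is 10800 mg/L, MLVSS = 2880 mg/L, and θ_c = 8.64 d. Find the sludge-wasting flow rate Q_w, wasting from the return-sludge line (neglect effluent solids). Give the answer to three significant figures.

Rearranging the biomass balance for a CMAS with decay, V = Y·Q·ΔS·θ_c / [X·(1+k_d θ_c)] = 0.314 × 846 × (1690 − 29.1) × 8.64 / [2880 × (1 + 0.0476 × 8.64)] = 3.81×10^6 / 4064 = 937.9 m³.
Q_w = (V·X)/(θ_c X_r) = 937.9 × 2880 / (8.64 × 10800) = 28.95 m³/d.

Q_w ≈ 28.9 m³/d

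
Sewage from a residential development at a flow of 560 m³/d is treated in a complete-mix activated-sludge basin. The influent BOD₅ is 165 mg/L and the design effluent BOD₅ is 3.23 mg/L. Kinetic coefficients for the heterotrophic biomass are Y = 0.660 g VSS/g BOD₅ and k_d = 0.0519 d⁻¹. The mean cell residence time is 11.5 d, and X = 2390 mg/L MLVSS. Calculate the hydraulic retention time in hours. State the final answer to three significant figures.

Rearranging the biomass balance for a CMAS with decay, V = Y·Q·ΔS·θ_c / [X·(1+k_d θ_c)] = 0.660 × 560 × (165 − 3.23) × 11.5 / [2390 × (1 + 0.0519 × 11.5)] = 6.88×10^5 / 3816 = 180.2 m³.
Hydraulic retention time τ = V/Q = 180.2 / 560 = 0.3217 d = 7.721 h.

τ ≈ 7.72 h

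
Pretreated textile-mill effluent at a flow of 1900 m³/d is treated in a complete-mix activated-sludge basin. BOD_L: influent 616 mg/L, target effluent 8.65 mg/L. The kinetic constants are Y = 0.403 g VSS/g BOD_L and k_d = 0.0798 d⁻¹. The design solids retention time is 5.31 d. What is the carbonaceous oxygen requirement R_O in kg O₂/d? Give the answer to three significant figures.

R_O ≈ 690 kg O₂/d

Observed yield with endogenous decay: Y_obs = Y / (1 + k_d·θ_c) = 0.403 / (1 + 0.0798 × 5.31) = 0.403 / 1.424 = 0.2831 g VSS/g BOD_L.
ΔS = 616 − 8.65 = 607.4 mg/L, so the substrate removal rate is 1900 × 607.4/1000 = 1154 kg BOD_L/d.
Biomass synthesised: P_X = Y_obs × 1154 = 326.6 kg VSS/d.
Carbonaceous O₂ demand = substrate oxidised − cell-mass equivalent = 1154 − 1.42 × 326.6 = 690.1 kg O₂/d.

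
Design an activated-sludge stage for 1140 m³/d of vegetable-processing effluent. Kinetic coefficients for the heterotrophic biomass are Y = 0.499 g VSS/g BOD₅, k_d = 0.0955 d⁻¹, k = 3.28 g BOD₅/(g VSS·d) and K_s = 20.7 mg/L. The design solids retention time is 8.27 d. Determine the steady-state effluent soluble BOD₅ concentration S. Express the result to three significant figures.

S ≈ 3.15 mg/L

From the Monod/SRT balance for a CMAS, S = K_s·(1+k_d θ_c)/[θ_c·(Y k − k_d) − 1] = 20.7 × (1 + 0.0955 × 8.27) / [8.27 × (0.499 × 3.28 − 0.0955) − 1] = 37.05 / 11.75 = 3.154 mg/L.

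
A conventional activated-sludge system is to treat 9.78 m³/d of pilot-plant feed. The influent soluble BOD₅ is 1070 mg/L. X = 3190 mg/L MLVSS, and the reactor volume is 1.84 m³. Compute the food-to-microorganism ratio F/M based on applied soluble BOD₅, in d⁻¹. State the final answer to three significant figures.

F/M = Q·S₀ / (V·X) = 9.78 × 1070 / (1.840 × 3190) = 1.783 g soluble BOD₅·(g VSS·d)⁻¹.

F/M ≈ 1.78 d⁻¹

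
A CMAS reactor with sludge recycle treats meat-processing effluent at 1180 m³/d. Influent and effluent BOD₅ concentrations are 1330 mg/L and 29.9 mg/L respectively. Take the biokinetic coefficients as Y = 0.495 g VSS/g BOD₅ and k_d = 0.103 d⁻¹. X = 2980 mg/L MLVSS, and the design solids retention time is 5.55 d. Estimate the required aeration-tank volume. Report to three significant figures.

From the SRT design equation V = Y Q (S₀−S) θ_c / [X (1 + k_d θ_c)] = 0.495 × 1180 × (1330 − 29.9) × 5.55 / [2980 × (1 + 0.103 × 5.55)] = 4.21×10^6 / 4684 = 899.9 m³.

V ≈ 900 m³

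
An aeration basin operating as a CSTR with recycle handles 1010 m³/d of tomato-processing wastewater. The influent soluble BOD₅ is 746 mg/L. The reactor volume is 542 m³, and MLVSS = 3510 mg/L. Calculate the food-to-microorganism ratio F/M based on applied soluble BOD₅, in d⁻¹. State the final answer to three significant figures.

F/M ≈ 0.396 d⁻¹

F/M = applied load / biomass = Q·S₀/(V·X) = 1010 × 746 / (542.0 × 3510) = 0.3961 d⁻¹.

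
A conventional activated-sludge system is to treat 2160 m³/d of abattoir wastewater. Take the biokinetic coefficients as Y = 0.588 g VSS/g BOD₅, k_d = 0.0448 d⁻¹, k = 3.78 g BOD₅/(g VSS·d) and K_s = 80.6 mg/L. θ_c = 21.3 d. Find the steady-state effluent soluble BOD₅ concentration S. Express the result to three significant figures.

S ≈ 3.47 mg/L

From the Monod/SRT balance for a CMAS, S = K_s·(1+k_d θ_c)/[θ_c·(Y k − k_d) − 1] = 80.6 × (1 + 0.0448 × 21.3) / [21.3 × (0.588 × 3.78 − 0.0448) − 1] = 157.5 / 45.39 = 3.470 mg/L.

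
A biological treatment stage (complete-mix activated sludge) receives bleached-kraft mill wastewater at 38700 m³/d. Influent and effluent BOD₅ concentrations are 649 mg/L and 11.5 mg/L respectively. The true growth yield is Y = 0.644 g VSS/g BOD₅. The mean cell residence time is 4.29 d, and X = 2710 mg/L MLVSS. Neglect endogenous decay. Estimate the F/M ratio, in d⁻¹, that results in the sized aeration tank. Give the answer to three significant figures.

With k_d = 0 the design equation reduces to V = Y Q (S₀−S) θ_c / X = 0.644 × 38700 × (649 − 11.5) × 4.29 / 2710 = 25152 m³.
Food-to-microorganism ratio F/M = Q S₀ / (V X) = 38700 × 649 / (25152 × 2710) = 0.3685 d⁻¹.

F/M ≈ 0.368 d⁻¹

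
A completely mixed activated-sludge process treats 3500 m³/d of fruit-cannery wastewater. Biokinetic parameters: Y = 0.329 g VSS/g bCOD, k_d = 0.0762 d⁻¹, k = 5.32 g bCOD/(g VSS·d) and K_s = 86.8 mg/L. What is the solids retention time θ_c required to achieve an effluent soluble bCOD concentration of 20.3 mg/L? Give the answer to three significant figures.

From 1/θ_c = Y·k·S/(K_s + S) − k_d: Y·k·S/(K_s+S) = 0.329 × 5.32 × 20.3 / (86.8 + 20.3) = 0.3318 d⁻¹.
Then 1/θ_c = μ − k_d = 0.3318 − 0.0762 = 0.2556 d⁻¹, giving θ_c = 3.913 d.

θ_c ≈ 3.91 d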